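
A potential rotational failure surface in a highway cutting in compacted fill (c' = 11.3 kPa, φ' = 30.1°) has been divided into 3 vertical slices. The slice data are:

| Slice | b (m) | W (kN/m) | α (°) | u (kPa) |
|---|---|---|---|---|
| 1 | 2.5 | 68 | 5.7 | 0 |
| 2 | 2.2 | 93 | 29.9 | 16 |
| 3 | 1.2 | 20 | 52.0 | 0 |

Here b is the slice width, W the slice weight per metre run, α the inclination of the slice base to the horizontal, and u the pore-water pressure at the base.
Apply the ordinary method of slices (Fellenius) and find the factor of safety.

Ordinary method of slices: FS = Σ[c'·Δl_i + (W_i cosα_i − u_i·Δl_i)·tanφ'] / Σ W_i sinα_i, with Δl_i = b_i / cosα_i.
Slice 1: Δl = 2.5/cos5.7° = 2.512 m; N'_1 = 68·cos5.7° − 0·2.512 = 67.7; c'Δl = 28.39; W sinα = 6.8
Slice 2: Δl = 2.2/cos29.9° = 2.538 m; N'_2 = 93·cos29.9° − 16·2.538 = 40.0; c'Δl = 28.68; W sinα = 46.4
Slice 3: Δl = 1.2/cos52.0° = 1.949 m; N'_3 = 20·cos52.0° − 0·1.949 = 12.3; c'Δl = 22.03; W sinα = 15.8
Σc'Δl = 79.1 kN/m; ΣN' = 120.0 kN/m; ΣW sinα = 68.9 kN/m
Resisting = 79.1 + 120.0·tan30.1° = 79.1 + 69.6 = 148.7 kN/m
FS = 148.7 / 68.9 = 2.158

FS = 2.16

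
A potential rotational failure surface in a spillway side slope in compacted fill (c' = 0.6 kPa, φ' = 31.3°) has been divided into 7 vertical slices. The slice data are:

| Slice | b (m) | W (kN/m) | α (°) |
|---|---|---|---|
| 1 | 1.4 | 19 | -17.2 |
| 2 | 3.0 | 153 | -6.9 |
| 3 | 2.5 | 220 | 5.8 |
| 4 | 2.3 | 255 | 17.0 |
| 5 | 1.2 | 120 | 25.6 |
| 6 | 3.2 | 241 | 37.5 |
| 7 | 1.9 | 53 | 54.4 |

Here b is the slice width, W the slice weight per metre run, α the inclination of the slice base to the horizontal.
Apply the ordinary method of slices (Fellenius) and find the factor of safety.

FS = 1.90

Ordinary method of slices: FS = Σ[c'·Δl_i + (W_i cosα_i)·tanφ'] / Σ W_i sinα_i, with Δl_i = b_i / cosα_i.
Slice 1: Δl = 1.4/cos(-17.2°) = 1.466 m; N'_1 = 19·cos(-17.2°) = 18.2; c'Δl = 0.88; W sinα = -5.6
Slice 2: Δl = 3.0/cos(-6.9°) = 3.022 m; N'_2 = 153·cos(-6.9°) = 151.9; c'Δl = 1.81; W sinα = -18.4
Slice 3: Δl = 2.5/cos5.8° = 2.513 m; N'_3 = 220·cos5.8° = 218.9; c'Δl = 1.51; W sinα = 22.2
Slice 4: Δl = 2.3/cos17.0° = 2.405 m; N'_4 = 255·cos17.0° = 243.9; c'Δl = 1.44; W sinα = 74.6
Slice 5: Δl = 1.2/cos25.6° = 1.331 m; N'_5 = 120·cos25.6° = 108.2; c'Δl = 0.80; W sinα = 51.9
Slice 6: Δl = 3.2/cos37.5° = 4.034 m; N'_6 = 241·cos37.5° = 191.2; c'Δl = 2.42; W sinα = 146.7
Slice 7: Δl = 1.9/cos54.4° = 3.264 m; N'_7 = 53·cos54.4° = 30.9; c'Δl = 1.96; W sinα = 43.1
Σc'Δl = 10.8 kN/m; ΣN' = 963.0 kN/m; ΣW sinα = 314.4 kN/m
Resisting = 10.8 + 963.0·tan31.3° = 10.8 + 585.5 = 596.4 kN/m
FS = 596.4 / 314.4 = 1.897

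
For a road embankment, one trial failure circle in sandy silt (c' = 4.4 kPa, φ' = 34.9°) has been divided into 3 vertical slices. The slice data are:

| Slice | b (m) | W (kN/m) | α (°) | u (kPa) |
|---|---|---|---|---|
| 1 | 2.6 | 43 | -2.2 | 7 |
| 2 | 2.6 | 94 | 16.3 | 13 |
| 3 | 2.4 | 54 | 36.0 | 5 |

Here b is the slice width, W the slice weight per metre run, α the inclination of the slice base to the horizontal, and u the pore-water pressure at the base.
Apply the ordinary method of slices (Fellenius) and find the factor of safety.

Ordinary method of slices: FS = Σ[c'·Δl_i + (W_i cosα_i − u_i·Δl_i)·tanφ'] / Σ W_i sinα_i, with Δl_i = b_i / cosα_i.
Slice 1: Δl = 2.6/cos(-2.2°) = 2.602 m; N'_1 = 43·cos(-2.2°) − 7·2.602 = 24.8; c'Δl = 11.45; W sinα = -1.7
Slice 2: Δl = 2.6/cos16.3° = 2.709 m; N'_2 = 94·cos16.3° − 13·2.709 = 55.0; c'Δl = 11.92; W sinα = 26.4
Slice 3: Δl = 2.4/cos36.0° = 2.967 m; N'_3 = 54·cos36.0° − 5·2.967 = 28.9; c'Δl = 13.05; W sinα = 31.7
Σc'Δl = 36.4 kN/m; ΣN' = 108.6 kN/m; ΣW sinα = 56.5 kN/m
Resisting = 36.4 + 108.6·tan34.9° = 36.4 + 75.8 = 112.2 kN/m
FS = 112.2 / 56.5 = 1.987

FS = 1.99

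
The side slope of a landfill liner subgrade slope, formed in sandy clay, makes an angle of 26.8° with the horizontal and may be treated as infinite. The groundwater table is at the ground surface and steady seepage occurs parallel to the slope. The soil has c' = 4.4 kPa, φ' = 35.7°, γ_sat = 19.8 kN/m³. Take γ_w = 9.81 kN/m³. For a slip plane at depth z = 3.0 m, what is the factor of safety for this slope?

With seepage parallel to the slope and the water table at the surface, the effective normal stress on the slip plane uses the buoyant unit weight γ' = γ_sat − γ_w while the driving shear stress uses γ_sat:
FS = [c' + γ' z cos²β tanφ'] / [γ_sat z sinβ cosβ]
γ' = 19.8 − 9.81 = 9.99 kN/m³
Numerator = 4.4 + 9.99·3.0·cos²26.8°·tan35.7° = 4.4 + 9.99·3.0·0.7967·0.7186 = 21.558 kPa
Denominator = 19.8·3.0·sin26.8°·cos26.8° = 19.8·3.0·0.4509·0.8926 = 23.905 kPa
FS = 21.558 / 23.905 = 0.902

FS = 0.90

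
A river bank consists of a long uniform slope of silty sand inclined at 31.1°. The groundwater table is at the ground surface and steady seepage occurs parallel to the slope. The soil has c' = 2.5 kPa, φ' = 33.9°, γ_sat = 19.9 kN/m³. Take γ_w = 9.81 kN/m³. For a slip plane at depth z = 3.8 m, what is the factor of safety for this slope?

With seepage parallel to the slope and the water table at the surface, the effective normal stress on the slip plane uses the buoyant unit weight γ' = γ_sat − γ_w while the driving shear stress uses γ_sat:
FS = [c' + γ' z cos²β tanφ'] / [γ_sat z sinβ cosβ]
γ' = 19.9 − 9.81 = 10.09 kN/m³
Numerator = 2.5 + 10.09·3.8·cos²31.1°·tan33.9° = 2.5 + 10.09·3.8·0.7332·0.6720 = 21.391 kPa
Denominator = 19.9·3.8·sin31.1°·cos31.1° = 19.9·3.8·0.5165·0.8563 = 33.446 kPa
FS = 21.391 / 33.446 = 0.640

FS = 0.64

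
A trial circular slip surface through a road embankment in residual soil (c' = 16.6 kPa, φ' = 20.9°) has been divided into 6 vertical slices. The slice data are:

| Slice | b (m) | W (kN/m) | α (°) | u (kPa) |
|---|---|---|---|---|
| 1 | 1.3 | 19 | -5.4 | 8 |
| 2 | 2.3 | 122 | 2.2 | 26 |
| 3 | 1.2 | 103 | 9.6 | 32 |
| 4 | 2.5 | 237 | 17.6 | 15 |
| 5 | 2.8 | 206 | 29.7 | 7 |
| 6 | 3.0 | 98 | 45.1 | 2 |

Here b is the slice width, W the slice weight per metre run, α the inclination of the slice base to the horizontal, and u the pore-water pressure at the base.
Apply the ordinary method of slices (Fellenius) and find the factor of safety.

FS = 1.72

Ordinary method of slices: FS = Σ[c'·Δl_i + (W_i cosα_i − u_i·Δl_i)·tanφ'] / Σ W_i sinα_i, with Δl_i = b_i / cosα_i.
Slice 1: Δl = 1.3/cos(-5.4°) = 1.306 m; N'_1 = 19·cos(-5.4°) − 8·1.306 = 8.5; c'Δl = 21.68; W sinα = -1.8
Slice 2: Δl = 2.3/cos2.2° = 2.302 m; N'_2 = 122·cos2.2° − 26·2.302 = 62.1; c'Δl = 38.21; W sinα = 4.7
Slice 3: Δl = 1.2/cos9.6° = 1.217 m; N'_3 = 103·cos9.6° − 32·1.217 = 62.6; c'Δl = 20.20; W sinα = 17.2
Slice 4: Δl = 2.5/cos17.6° = 2.623 m; N'_4 = 237·cos17.6° − 15·2.623 = 186.6; c'Δl = 43.54; W sinα = 71.7
Slice 5: Δl = 2.8/cos29.7° = 3.223 m; N'_5 = 206·cos29.7° − 7·3.223 = 156.4; c'Δl = 53.51; W sinα = 102.1
Slice 6: Δl = 3.0/cos45.1° = 4.250 m; N'_6 = 98·cos45.1° − 2·4.250 = 60.7; c'Δl = 70.55; W sinα = 69.4
Σc'Δl = 247.7 kN/m; ΣN' = 536.8 kN/m; ΣW sinα = 263.2 kN/m
Resisting = 247.7 + 536.8·tan20.9° = 247.7 + 205.0 = 452.7 kN/m
FS = 452.7 / 263.2 = 1.720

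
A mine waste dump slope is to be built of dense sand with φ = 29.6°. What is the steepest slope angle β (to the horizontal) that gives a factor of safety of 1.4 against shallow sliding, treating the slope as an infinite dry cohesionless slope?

For an infinite dry cohesionless slope FS = tanφ/tanβ, so tanβ = tanφ / FS.
tanβ = tan29.6° / 1.4 = 0.5681 / 1.4 = 0.4058
β = arctan(0.4058) = 22.09°

β = 22.1°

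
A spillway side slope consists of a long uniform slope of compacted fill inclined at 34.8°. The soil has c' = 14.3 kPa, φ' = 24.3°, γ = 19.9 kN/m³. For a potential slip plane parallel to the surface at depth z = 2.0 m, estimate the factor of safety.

For an infinite slope with a slip plane parallel to the surface (no pore pressure): FS = [c' + γz cos²β tanφ'] / [γz sinβ cosβ].
γz = 19.9·2.0 = 39.80 kN/m²
Numerator = 14.3 + 39.80·cos²34.8°·tan24.3° = 14.3 + 39.80·0.6743·0.4515 = 26.417 kPa
Denominator = 39.80·sin34.8°·cos34.8° = 39.80·0.5707·0.8211 = 18.652 kPa
FS = 26.417 / 18.652 = 1.416

FS = 1.42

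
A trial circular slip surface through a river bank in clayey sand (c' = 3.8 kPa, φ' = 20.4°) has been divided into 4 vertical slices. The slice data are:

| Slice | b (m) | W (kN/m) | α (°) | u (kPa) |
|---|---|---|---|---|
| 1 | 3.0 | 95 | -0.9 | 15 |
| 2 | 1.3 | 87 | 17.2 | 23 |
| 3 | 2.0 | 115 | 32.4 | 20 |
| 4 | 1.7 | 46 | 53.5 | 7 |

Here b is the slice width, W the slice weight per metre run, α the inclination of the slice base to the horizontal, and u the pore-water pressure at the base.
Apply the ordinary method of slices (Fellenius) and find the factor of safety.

FS = 0.78

Ordinary method of slices: FS = Σ[c'·Δl_i + (W_i cosα_i − u_i·Δl_i)·tanφ'] / Σ W_i sinα_i, with Δl_i = b_i / cosα_i.
Slice 1: Δl = 3.0/cos(-0.9°) = 3.000 m; N'_1 = 95·cos(-0.9°) − 15·3.000 = 50.0; c'Δl = 11.40; W sinα = -1.5
Slice 2: Δl = 1.3/cos17.2° = 1.361 m; N'_2 = 87·cos17.2° − 23·1.361 = 51.8; c'Δl = 5.17; W sinα = 25.7
Slice 3: Δl = 2.0/cos32.4° = 2.369 m; N'_3 = 115·cos32.4° − 20·2.369 = 49.7; c'Δl = 9.00; W sinα = 61.6
Slice 4: Δl = 1.7/cos53.5° = 2.858 m; N'_4 = 46·cos53.5° − 7·2.858 = 7.4; c'Δl = 10.86; W sinα = 37.0
Σc'Δl = 36.4 kN/m; ΣN' = 158.9 kN/m; ΣW sinα = 122.8 kN/m
Resisting = 36.4 + 158.9·tan20.4° = 36.4 + 59.1 = 95.5 kN/m
FS = 95.5 / 122.8 = 0.778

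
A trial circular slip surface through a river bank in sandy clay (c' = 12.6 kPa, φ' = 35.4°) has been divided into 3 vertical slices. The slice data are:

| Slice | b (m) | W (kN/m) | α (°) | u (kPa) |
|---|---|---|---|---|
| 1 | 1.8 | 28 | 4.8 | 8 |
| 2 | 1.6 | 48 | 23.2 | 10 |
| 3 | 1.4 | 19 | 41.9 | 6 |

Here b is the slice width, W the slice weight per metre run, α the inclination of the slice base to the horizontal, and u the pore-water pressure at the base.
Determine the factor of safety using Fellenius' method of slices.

Ordinary method of slices: FS = Σ[c'·Δl_i + (W_i cosα_i − u_i·Δl_i)·tanφ'] / Σ W_i sinα_i, with Δl_i = b_i / cosα_i.
Slice 1: Δl = 1.8/cos4.8° = 1.806 m; N'_1 = 28·cos4.8° − 8·1.806 = 13.5; c'Δl = 22.76; W sinα = 2.3
Slice 2: Δl = 1.6/cos23.2° = 1.741 m; N'_2 = 48·cos23.2° − 10·1.741 = 26.7; c'Δl = 21.93; W sinα = 18.9
Slice 3: Δl = 1.4/cos41.9° = 1.881 m; N'_3 = 19·cos41.9° − 6·1.881 = 2.9; c'Δl = 23.70; W sinα = 12.7
Σc'Δl = 68.4 kN/m; ΣN' = 43.0 kN/m; ΣW sinα = 33.9 kN/m
Resisting = 68.4 + 43.0·tan35.4° = 68.4 + 30.6 = 99.0 kN/m
FS = 99.0 / 33.9 = 2.916

FS = 2.92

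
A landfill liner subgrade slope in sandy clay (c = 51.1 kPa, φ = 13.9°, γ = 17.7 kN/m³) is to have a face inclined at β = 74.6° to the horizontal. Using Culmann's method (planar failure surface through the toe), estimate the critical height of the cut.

H_c = 21.17 m

Culmann's analysis gives the critical failure plane at α_cr = (β + φ)/2 = (74.6 + 13.9)/2 = 44.2°, and the critical height
H_c = (4c/γ) · sinβ cosφ / [1 − cos(β − φ)]
    = (4·51.1/17.7) · sin74.6°·cos13.9° / [1 − cos(60.7°)]
    = 11.548 · 0.9641·0.9707 / [1 − 0.4894]
    = 11.548 · 0.9359 / 0.5106
    = 21.17 m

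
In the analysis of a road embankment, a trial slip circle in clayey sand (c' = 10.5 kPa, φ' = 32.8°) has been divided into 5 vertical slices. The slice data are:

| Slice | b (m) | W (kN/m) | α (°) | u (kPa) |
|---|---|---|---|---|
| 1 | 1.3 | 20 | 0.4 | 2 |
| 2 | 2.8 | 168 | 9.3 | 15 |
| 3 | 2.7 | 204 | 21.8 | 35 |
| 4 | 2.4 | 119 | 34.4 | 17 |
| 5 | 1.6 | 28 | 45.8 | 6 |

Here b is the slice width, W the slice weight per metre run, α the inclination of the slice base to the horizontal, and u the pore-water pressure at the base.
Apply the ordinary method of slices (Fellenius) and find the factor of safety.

Ordinary method of slices: FS = Σ[c'·Δl_i + (W_i cosα_i − u_i·Δl_i)·tanφ'] / Σ W_i sinα_i, with Δl_i = b_i / cosα_i.
Slice 1: Δl = 1.3/cos0.4° = 1.300 m; N'_1 = 20·cos0.4° − 2·1.300 = 17.4; c'Δl = 13.65; W sinα = 0.1
Slice 2: Δl = 2.8/cos9.3° = 2.837 m; N'_2 = 168·cos9.3° − 15·2.837 = 123.2; c'Δl = 29.79; W sinα = 27.1
Slice 3: Δl = 2.7/cos21.8° = 2.908 m; N'_3 = 204·cos21.8° − 35·2.908 = 87.6; c'Δl = 30.53; W sinα = 75.8
Slice 4: Δl = 2.4/cos34.4° = 2.909 m; N'_4 = 119·cos34.4° − 17·2.909 = 48.7; c'Δl = 30.54; W sinα = 67.2
Slice 5: Δl = 1.6/cos45.8° = 2.295 m; N'_5 = 28·cos45.8° − 6·2.295 = 5.8; c'Δl = 24.10; W sinα = 20.1
Σc'Δl = 128.6 kN/m; ΣN' = 282.8 kN/m; ΣW sinα = 190.4 kN/m
Resisting = 128.6 + 282.8·tan32.8° = 128.6 + 182.2 = 310.8 kN/m
FS = 310.8 / 190.4 = 1.633

FS = 1.63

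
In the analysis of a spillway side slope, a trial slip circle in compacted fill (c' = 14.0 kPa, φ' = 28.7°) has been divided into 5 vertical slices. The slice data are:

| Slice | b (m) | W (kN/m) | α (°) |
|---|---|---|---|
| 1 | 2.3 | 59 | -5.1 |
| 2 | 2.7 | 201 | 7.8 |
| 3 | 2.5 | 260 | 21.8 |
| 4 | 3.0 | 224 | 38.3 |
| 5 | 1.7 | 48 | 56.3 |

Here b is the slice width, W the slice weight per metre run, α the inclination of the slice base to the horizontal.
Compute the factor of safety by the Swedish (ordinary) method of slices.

FS = 1.98

Ordinary method of slices: FS = Σ[c'·Δl_i + (W_i cosα_i)·tanφ'] / Σ W_i sinα_i, with Δl_i = b_i / cosα_i.
Slice 1: Δl = 2.3/cos(-5.1°) = 2.309 m; N'_1 = 59·cos(-5.1°) = 58.8; c'Δl = 32.33; W sinα = -5.2
Slice 2: Δl = 2.7/cos7.8° = 2.725 m; N'_2 = 201·cos7.8° = 199.1; c'Δl = 38.15; W sinα = 27.3
Slice 3: Δl = 2.5/cos21.8° = 2.693 m; N'_3 = 260·cos21.8° = 241.4; c'Δl = 37.70; W sinα = 96.6
Slice 4: Δl = 3.0/cos38.3° = 3.823 m; N'_4 = 224·cos38.3° = 175.8; c'Δl = 53.52; W sinα = 138.8
Slice 5: Δl = 1.7/cos56.3° = 3.064 m; N'_5 = 48·cos56.3° = 26.6; c'Δl = 42.89; W sinα = 39.9
Σc'Δl = 204.6 kN/m; ΣN' = 701.7 kN/m; ΣW sinα = 297.4 kN/m
Resisting = 204.6 + 701.7·tan28.7° = 204.6 + 384.2 = 588.8 kN/m
FS = 588.8 / 297.4 = 1.980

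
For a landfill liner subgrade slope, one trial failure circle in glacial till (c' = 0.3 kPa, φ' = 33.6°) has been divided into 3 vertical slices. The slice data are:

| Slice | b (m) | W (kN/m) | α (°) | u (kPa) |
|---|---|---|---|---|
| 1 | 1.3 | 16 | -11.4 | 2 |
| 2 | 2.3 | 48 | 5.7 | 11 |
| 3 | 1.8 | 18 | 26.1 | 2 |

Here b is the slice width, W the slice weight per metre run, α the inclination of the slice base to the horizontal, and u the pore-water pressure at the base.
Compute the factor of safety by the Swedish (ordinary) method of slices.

FS = 3.49

Ordinary method of slices: FS = Σ[c'·Δl_i + (W_i cosα_i − u_i·Δl_i)·tanφ'] / Σ W_i sinα_i, with Δl_i = b_i / cosα_i.
Slice 1: Δl = 1.3/cos(-11.4°) = 1.326 m; N'_1 = 16·cos(-11.4°) − 2·1.326 = 13.0; c'Δl = 0.40; W sinα = -3.2
Slice 2: Δl = 2.3/cos5.7° = 2.311 m; N'_2 = 48·cos5.7° − 11·2.311 = 22.3; c'Δl = 0.69; W sinα = 4.8
Slice 3: Δl = 1.8/cos26.1° = 2.004 m; N'_3 = 18·cos26.1° − 2·2.004 = 12.2; c'Δl = 0.60; W sinα = 7.9
Σc'Δl = 1.7 kN/m; ΣN' = 47.5 kN/m; ΣW sinα = 9.5 kN/m
Resisting = 1.7 + 47.5·tan33.6° = 1.7 + 31.6 = 33.3 kN/m
FS = 33.3 / 9.5 = 3.493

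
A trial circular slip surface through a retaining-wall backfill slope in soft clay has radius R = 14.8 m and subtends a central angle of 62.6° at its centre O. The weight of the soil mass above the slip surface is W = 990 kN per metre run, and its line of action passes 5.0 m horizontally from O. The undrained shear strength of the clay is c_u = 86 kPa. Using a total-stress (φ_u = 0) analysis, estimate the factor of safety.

FS = 4.16

Taking moments about the centre O, the resisting moment is provided by the undrained shear strength acting along the arc:
Arc length L_a = R·θ = 14.8·(62.6°·π/180) = 14.8·1.0926 = 16.17 m
M_R = c_u·L_a·R = 86·16.17·14.8 = 20581.3 kN·m/m
M_D = W·d = 990·5.0 = 4950.0 kN·m/m
FS = M_R / M_D = 20581.3 / 4950.0 = 4.158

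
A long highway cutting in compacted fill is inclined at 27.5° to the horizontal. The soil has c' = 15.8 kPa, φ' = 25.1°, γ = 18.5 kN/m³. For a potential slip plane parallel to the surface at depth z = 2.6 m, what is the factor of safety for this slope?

For an infinite slope with a slip plane parallel to the surface (no pore pressure): FS = [c' + γz cos²β tanφ'] / [γz sinβ cosβ].
γz = 18.5·2.6 = 48.10 kN/m²
Numerator = 15.8 + 48.10·cos²27.5°·tan25.1° = 15.8 + 48.10·0.7868·0.4684 = 33.528 kPa
Denominator = 48.10·sin27.5°·cos27.5° = 48.10·0.4617·0.8870 = 19.701 kPa
FS = 33.528 / 19.701 = 1.702

FS = 1.70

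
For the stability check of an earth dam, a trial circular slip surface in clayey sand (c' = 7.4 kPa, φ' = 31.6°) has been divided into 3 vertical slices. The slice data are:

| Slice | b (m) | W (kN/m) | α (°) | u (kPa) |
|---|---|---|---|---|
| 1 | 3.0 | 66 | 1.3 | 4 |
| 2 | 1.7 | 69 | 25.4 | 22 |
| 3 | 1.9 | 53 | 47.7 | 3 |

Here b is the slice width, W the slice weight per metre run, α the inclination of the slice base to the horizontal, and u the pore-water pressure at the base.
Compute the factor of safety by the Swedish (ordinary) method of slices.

Ordinary method of slices: FS = Σ[c'·Δl_i + (W_i cosα_i − u_i·Δl_i)·tanφ'] / Σ W_i sinα_i, with Δl_i = b_i / cosα_i.
Slice 1: Δl = 3.0/cos1.3° = 3.001 m; N'_1 = 66·cos1.3° − 4·3.001 = 54.0; c'Δl = 22.21; W sinα = 1.5
Slice 2: Δl = 1.7/cos25.4° = 1.882 m; N'_2 = 69·cos25.4° − 22·1.882 = 20.9; c'Δl = 13.93; W sinα = 29.6
Slice 3: Δl = 1.9/cos47.7° = 2.823 m; N'_3 = 53·cos47.7° − 3·2.823 = 27.2; c'Δl = 20.89; W sinα = 39.2
Σc'Δl = 57.0 kN/m; ΣN' = 102.1 kN/m; ΣW sinα = 70.3 kN/m
Resisting = 57.0 + 102.1·tan31.6° = 57.0 + 62.8 = 119.8 kN/m
FS = 119.8 / 70.3 = 1.705

FS = 1.70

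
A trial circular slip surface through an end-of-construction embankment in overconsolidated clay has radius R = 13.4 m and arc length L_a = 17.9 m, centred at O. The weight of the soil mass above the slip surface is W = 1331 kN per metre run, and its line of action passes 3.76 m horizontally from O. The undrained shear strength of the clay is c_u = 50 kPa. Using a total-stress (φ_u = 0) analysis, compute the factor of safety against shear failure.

Taking moments about the centre O, the resisting moment is provided by the undrained shear strength acting along the arc:
M_R = c_u·L_a·R = 50·17.90·13.4 = 11993.0 kN·m/m
M_D = W·d = 1331·3.76 = 5004.6 kN·m/m
FS = M_R / M_D = 11993.0 / 5004.6 = 2.396

FS = 2.40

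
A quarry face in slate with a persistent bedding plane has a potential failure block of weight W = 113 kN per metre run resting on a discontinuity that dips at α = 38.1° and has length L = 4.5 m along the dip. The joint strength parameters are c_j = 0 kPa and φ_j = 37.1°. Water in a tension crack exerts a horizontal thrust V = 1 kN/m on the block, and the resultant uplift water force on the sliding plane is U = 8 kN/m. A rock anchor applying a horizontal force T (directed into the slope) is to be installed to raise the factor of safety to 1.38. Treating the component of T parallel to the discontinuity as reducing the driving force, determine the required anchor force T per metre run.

T = 24 kN/m

Resolving forces along and normal to the sliding plane, with the horizontal anchor force T adding T·sinα to the effective normal force and T·cosα acting up the plane against the driving force:
FS = [c_jL + (W cosα − U − V sinα + T sinα) tanφ_j] / [W sinα + V cosα − T cosα]
Without the anchor: N' = 80.3 kN/m, driving T_d = 70.5 kN/m, resisting R = 0·4.5 + 80.3·tan37.1° = 60.7 kN/m, FS = 0.86.
Setting FS = 1.38 and solving for T:
1.38·(70.5 − T cos38.1°) = 60.7 + T sin38.1°·tan37.1°
T·(sin38.1°·tan37.1° + 1.38·cos38.1°) = 1.38·70.5 − 60.7
T·(0.6170·0.7563 + 1.38·0.7869) = 97.3 − 60.7 = 36.6
T·1.5526 = 36.6
T = 23.6 kN/m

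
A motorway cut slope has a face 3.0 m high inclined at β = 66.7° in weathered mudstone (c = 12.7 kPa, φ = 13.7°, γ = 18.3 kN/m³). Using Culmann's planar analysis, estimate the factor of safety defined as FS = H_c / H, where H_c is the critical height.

H_c = (4c/γ) · sinβ cosφ / [1 − cos(β − φ)]
    = (4·12.7/18.3) · sin66.7°·cos13.7° / [1 − cos53.0°]
    = 2.776 · 0.8923 / 0.3982 = 6.22 m
FS = H_c / H = 6.22 / 3.0 = 2.074

FS = 2.07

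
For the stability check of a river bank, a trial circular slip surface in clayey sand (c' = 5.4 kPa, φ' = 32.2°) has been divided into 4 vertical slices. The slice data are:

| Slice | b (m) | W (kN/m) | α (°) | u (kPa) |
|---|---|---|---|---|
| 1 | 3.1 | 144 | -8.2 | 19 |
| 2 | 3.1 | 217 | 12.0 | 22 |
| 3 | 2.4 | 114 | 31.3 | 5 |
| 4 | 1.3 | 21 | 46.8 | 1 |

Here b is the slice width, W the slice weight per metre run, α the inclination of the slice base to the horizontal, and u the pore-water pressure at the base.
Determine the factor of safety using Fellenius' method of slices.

FS = 2.64

Ordinary method of slices: FS = Σ[c'·Δl_i + (W_i cosα_i − u_i·Δl_i)·tanφ'] / Σ W_i sinα_i, with Δl_i = b_i / cosα_i.
Slice 1: Δl = 3.1/cos(-8.2°) = 3.132 m; N'_1 = 144·cos(-8.2°) − 19·3.132 = 83.0; c'Δl = 16.91; W sinα = -20.5
Slice 2: Δl = 3.1/cos12.0° = 3.169 m; N'_2 = 217·cos12.0° − 22·3.169 = 142.5; c'Δl = 17.11; W sinα = 45.1
Slice 3: Δl = 2.4/cos31.3° = 2.809 m; N'_3 = 114·cos31.3° − 5·2.809 = 83.4; c'Δl = 15.17; W sinα = 59.2
Slice 4: Δl = 1.3/cos46.8° = 1.899 m; N'_4 = 21·cos46.8° − 1·1.899 = 12.5; c'Δl = 10.25; W sinα = 15.3
Σc'Δl = 59.4 kN/m; ΣN' = 321.4 kN/m; ΣW sinα = 99.1 kN/m
Resisting = 59.4 + 321.4·tan32.2° = 59.4 + 202.4 = 261.8 kN/m
FS = 261.8 / 99.1 = 2.642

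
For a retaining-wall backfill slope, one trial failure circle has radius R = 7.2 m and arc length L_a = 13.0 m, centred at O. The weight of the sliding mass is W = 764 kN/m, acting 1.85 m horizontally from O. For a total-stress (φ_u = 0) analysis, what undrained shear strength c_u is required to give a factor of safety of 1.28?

FS = c_u·L_a·R / (W·d), so c_u = FS·W·d / (L_a·R).
c_u = 1.28·764·1.85 / (13.00·7.2) = 1809.2 / 93.60 = 19.33 kPa

c_u = 19.3 kPa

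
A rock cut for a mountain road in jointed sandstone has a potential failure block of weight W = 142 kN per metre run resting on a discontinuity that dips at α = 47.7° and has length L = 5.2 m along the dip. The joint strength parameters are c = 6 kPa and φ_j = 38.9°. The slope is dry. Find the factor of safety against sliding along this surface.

FS = 1.03

Resolving the block weight along and normal to the plane and applying the Mohr–Coulomb strength on the joint:
N' = W cosα = 142·cos47.7° = 95.6 kN/m
Driving force T = W sinα = 142·sin47.7° = 105.0 kN/m
Resisting force R = c·L + N'·tanφ_j = 6·5.2 + 95.6·tan38.9° = 31.2 + 77.1 = 108.3 kN/m
FS = R / T = 108.3 / 105.0 = 1.031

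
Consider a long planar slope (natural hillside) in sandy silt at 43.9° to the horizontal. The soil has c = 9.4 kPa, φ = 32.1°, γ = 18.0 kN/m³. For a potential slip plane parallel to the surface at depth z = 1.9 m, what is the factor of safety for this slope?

FS = 1.20

For an infinite slope with a slip plane parallel to the surface (no pore pressure): FS = [c + γz cos²β tanφ] / [γz sinβ cosβ].
γz = 18.0·1.9 = 34.20 kN/m²
Numerator = 9.4 + 34.20·cos²43.9°·tan32.1° = 9.4 + 34.20·0.5192·0.6273 = 20.539 kPa
Denominator = 34.20·sin43.9°·cos43.9° = 34.20·0.6934·0.7206 = 17.087 kPa
FS = 20.539 / 17.087 = 1.202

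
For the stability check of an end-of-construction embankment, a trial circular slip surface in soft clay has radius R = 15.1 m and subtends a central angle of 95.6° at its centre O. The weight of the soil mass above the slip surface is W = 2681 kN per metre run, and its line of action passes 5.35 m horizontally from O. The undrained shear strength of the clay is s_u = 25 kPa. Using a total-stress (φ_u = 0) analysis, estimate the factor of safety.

FS = 0.66

Taking moments about the centre O, the resisting moment is provided by the undrained shear strength acting along the arc:
Arc length L_a = R·θ = 15.1·(95.6°·π/180) = 15.1·1.6685 = 25.19 m
M_R = s_u·L_a·R = 25·25.19·15.1 = 9511.1 kN·m/m
M_D = W·d = 2681·5.35 = 14343.3 kN·m/m
FS = M_R / M_D = 9511.1 / 14343.3 = 0.663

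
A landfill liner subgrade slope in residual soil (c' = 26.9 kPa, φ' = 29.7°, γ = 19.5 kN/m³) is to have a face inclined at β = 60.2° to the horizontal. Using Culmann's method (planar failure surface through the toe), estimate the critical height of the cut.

H_c = 30.06 m

Culmann's analysis gives the critical failure plane at α_cr = (β + φ')/2 = (60.2 + 29.7)/2 = 45.0°, and the critical height
H_c = (4c'/γ) · sinβ cosφ' / [1 − cos(β − φ')]
    = (4·26.9/19.5) · sin60.2°·cos29.7° / [1 − cos(30.5°)]
    = 5.518 · 0.8678·0.8686 / [1 − 0.8616]
    = 5.518 · 0.7538 / 0.1384
    = 30.06 m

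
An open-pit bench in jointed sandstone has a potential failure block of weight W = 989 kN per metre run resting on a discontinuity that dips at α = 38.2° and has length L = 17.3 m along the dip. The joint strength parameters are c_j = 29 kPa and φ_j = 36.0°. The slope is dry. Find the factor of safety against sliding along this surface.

FS = 1.74

Resolving the block weight along and normal to the plane and applying the Mohr–Coulomb strength on the joint:
N' = W cosα = 989·cos38.2° = 777.2 kN/m
Driving force T = W sinα = 989·sin38.2° = 611.6 kN/m
Resisting force R = c_j·L + N'·tanφ_j = 29·17.3 + 777.2·tan36.0° = 501.7 + 564.7 = 1066.4 kN/m
FS = R / T = 1066.4 / 611.6 = 1.744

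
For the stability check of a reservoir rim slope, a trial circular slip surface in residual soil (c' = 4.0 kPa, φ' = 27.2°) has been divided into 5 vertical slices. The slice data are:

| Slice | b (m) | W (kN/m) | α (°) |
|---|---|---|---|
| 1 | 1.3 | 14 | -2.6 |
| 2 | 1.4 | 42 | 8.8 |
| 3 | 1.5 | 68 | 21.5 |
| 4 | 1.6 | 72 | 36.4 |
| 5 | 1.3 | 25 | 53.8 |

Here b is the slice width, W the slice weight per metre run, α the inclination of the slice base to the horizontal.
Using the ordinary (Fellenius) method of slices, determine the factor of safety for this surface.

Ordinary method of slices: FS = Σ[c'·Δl_i + (W_i cosα_i)·tanφ'] / Σ W_i sinα_i, with Δl_i = b_i / cosα_i.
Slice 1: Δl = 1.3/cos(-2.6°) = 1.301 m; N'_1 = 14·cos(-2.6°) = 14.0; c'Δl = 5.21; W sinα = -0.6
Slice 2: Δl = 1.4/cos8.8° = 1.417 m; N'_2 = 42·cos8.8° = 41.5; c'Δl = 5.67; W sinα = 6.4
Slice 3: Δl = 1.5/cos21.5° = 1.612 m; N'_3 = 68·cos21.5° = 63.3; c'Δl = 6.45; W sinα = 24.9
Slice 4: Δl = 1.6/cos36.4° = 1.988 m; N'_4 = 72·cos36.4° = 58.0; c'Δl = 7.95; W sinα = 42.7
Slice 5: Δl = 1.3/cos53.8° = 2.201 m; N'_5 = 25·cos53.8° = 14.8; c'Δl = 8.80; W sinα = 20.2
Σc'Δl = 34.1 kN/m; ΣN' = 191.5 kN/m; ΣW sinα = 93.6 kN/m
Resisting = 34.1 + 191.5·tan27.2° = 34.1 + 98.4 = 132.5 kN/m
FS = 132.5 / 93.6 = 1.415

FS = 1.42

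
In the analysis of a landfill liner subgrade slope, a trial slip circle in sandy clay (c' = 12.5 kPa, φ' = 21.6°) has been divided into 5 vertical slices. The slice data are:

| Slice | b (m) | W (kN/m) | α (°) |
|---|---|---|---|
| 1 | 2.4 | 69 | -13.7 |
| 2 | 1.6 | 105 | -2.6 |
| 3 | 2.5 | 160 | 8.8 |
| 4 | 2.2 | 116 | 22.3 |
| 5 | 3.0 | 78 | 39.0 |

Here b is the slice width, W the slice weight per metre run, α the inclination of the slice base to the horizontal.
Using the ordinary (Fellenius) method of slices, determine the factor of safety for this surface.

FS = 3.71

Ordinary method of slices: FS = Σ[c'·Δl_i + (W_i cosα_i)·tanφ'] / Σ W_i sinα_i, with Δl_i = b_i / cosα_i.
Slice 1: Δl = 2.4/cos(-13.7°) = 2.470 m; N'_1 = 69·cos(-13.7°) = 67.0; c'Δl = 30.88; W sinα = -16.3
Slice 2: Δl = 1.6/cos(-2.6°) = 1.602 m; N'_2 = 105·cos(-2.6°) = 104.9; c'Δl = 20.02; W sinα = -4.8
Slice 3: Δl = 2.5/cos8.8° = 2.530 m; N'_3 = 160·cos8.8° = 158.1; c'Δl = 31.62; W sinα = 24.5
Slice 4: Δl = 2.2/cos22.3° = 2.378 m; N'_4 = 116·cos22.3° = 107.3; c'Δl = 29.72; W sinα = 44.0
Slice 5: Δl = 3.0/cos39.0° = 3.860 m; N'_5 = 78·cos39.0° = 60.6; c'Δl = 48.25; W sinα = 49.1
Σc'Δl = 160.5 kN/m; ΣN' = 498.0 kN/m; ΣW sinα = 96.5 kN/m
Resisting = 160.5 + 498.0·tan21.6° = 160.5 + 197.2 = 357.7 kN/m
FS = 357.7 / 96.5 = 3.707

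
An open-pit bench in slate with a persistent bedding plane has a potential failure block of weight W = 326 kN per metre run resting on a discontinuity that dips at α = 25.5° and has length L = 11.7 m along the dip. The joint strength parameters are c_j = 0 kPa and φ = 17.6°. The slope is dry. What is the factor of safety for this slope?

FS = 0.67

Resolving the block weight along and normal to the plane and applying the Mohr–Coulomb strength on the joint:
N' = W cosα = 326·cos25.5° = 294.2 kN/m
Driving force T = W sinα = 326·sin25.5° = 140.3 kN/m
Resisting force R = c_j·L + N'·tanφ = 0·11.7 + 294.2·tan17.6° = 0.0 + 93.3 = 93.3 kN/m
FS = R / T = 93.3 / 140.3 = 0.665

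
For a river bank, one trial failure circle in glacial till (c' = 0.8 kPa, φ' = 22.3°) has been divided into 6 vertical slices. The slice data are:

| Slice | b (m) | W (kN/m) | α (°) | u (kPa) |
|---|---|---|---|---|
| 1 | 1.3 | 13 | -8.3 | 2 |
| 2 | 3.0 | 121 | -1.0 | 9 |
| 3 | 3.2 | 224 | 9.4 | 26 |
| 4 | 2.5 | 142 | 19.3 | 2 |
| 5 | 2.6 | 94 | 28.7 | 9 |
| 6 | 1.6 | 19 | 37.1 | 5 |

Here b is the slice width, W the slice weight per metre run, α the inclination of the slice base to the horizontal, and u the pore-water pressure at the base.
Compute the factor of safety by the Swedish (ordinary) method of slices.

Ordinary method of slices: FS = Σ[c'·Δl_i + (W_i cosα_i − u_i·Δl_i)·tanφ'] / Σ W_i sinα_i, with Δl_i = b_i / cosα_i.
Slice 1: Δl = 1.3/cos(-8.3°) = 1.314 m; N'_1 = 13·cos(-8.3°) − 2·1.314 = 10.2; c'Δl = 1.05; W sinα = -1.9
Slice 2: Δl = 3.0/cos(-1.0°) = 3.000 m; N'_2 = 121·cos(-1.0°) − 9·3.000 = 94.0; c'Δl = 2.40; W sinα = -2.1
Slice 3: Δl = 3.2/cos9.4° = 3.244 m; N'_3 = 224·cos9.4° − 26·3.244 = 136.7; c'Δl = 2.59; W sinα = 36.6
Slice 4: Δl = 2.5/cos19.3° = 2.649 m; N'_4 = 142·cos19.3° − 2·2.649 = 128.7; c'Δl = 2.12; W sinα = 46.9
Slice 5: Δl = 2.6/cos28.7° = 2.964 m; N'_5 = 94·cos28.7° − 9·2.964 = 55.8; c'Δl = 2.37; W sinα = 45.1
Slice 6: Δl = 1.6/cos37.1° = 2.006 m; N'_6 = 19·cos37.1° − 5·2.006 = 5.1; c'Δl = 1.60; W sinα = 11.5
Σc'Δl = 12.1 kN/m; ΣN' = 430.5 kN/m; ΣW sinα = 136.1 kN/m
Resisting = 12.1 + 430.5·tan22.3° = 12.1 + 176.6 = 188.7 kN/m
FS = 188.7 / 136.1 = 1.386

FS = 1.39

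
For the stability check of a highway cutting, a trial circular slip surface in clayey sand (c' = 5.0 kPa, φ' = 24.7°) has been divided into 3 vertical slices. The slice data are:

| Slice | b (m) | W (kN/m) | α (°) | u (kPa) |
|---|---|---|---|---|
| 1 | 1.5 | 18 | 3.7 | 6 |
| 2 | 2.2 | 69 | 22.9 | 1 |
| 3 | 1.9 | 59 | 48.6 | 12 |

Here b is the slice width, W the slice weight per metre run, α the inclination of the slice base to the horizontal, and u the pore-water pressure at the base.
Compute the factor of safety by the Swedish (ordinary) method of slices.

Ordinary method of slices: FS = Σ[c'·Δl_i + (W_i cosα_i − u_i·Δl_i)·tanφ'] / Σ W_i sinα_i, with Δl_i = b_i / cosα_i.
Slice 1: Δl = 1.5/cos3.7° = 1.503 m; N'_1 = 18·cos3.7° − 6·1.503 = 8.9; c'Δl = 7.52; W sinα = 1.2
Slice 2: Δl = 2.2/cos22.9° = 2.388 m; N'_2 = 69·cos22.9° − 1·2.388 = 61.2; c'Δl = 11.94; W sinα = 26.8
Slice 3: Δl = 1.9/cos48.6° = 2.873 m; N'_3 = 59·cos48.6° − 12·2.873 = 4.5; c'Δl = 14.37; W sinα = 44.3
Σc'Δl = 33.8 kN/m; ΣN' = 74.7 kN/m; ΣW sinα = 72.3 kN/m
Resisting = 33.8 + 74.7·tan24.7° = 33.8 + 34.3 = 68.2 kN/m
FS = 68.2 / 72.3 = 0.943

FS = 0.94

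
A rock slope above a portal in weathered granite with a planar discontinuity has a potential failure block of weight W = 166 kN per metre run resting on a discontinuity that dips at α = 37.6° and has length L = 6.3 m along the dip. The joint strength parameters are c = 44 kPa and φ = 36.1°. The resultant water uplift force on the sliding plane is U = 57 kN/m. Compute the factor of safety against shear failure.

FS = 3.27

Resolving the block weight along and normal to the plane and applying the Mohr–Coulomb strength on the joint:
N' = W cosα − U = 166·cos37.6° − 57 = 74.5 kN/m
Driving force T = W sinα = 166·sin37.6° = 101.3 kN/m
Resisting force R = c·L + N'·tanφ = 44·6.3 + 74.5·tan36.1° = 277.2 + 54.3 = 331.5 kN/m
FS = R / T = 331.5 / 101.3 = 3.273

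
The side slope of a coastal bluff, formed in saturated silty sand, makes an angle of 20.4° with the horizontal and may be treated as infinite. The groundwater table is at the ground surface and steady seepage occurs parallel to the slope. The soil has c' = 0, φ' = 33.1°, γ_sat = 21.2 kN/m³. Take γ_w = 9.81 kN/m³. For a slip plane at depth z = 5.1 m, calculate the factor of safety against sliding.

FS = 0.94

With seepage parallel to the slope and the water table at the surface, the effective normal stress on the slip plane uses the buoyant unit weight γ' = γ_sat − γ_w while the driving shear stress uses γ_sat:
FS = [c' + γ' z cos²β tanφ'] / [γ_sat z sinβ cosβ]
(For c' = 0 this reduces to FS = (γ'/γ_sat)·tanφ'/tanβ.)
γ' = 21.2 − 9.81 = 11.39 kN/m³
Numerator = 0.0 + 11.39·5.1·cos²20.4°·tan33.1° = 0.0 + 11.39·5.1·0.8785·0.6519 = 33.267 kPa
Denominator = 21.2·5.1·sin20.4°·cos20.4° = 21.2·5.1·0.3486·0.9373 = 35.324 kPa
FS = 33.267 / 35.324 = 0.942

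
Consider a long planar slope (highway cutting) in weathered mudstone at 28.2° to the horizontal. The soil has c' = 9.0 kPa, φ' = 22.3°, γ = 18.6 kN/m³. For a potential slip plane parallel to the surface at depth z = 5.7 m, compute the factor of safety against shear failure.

For an infinite slope with a slip plane parallel to the surface (no pore pressure): FS = [c' + γz cos²β tanφ'] / [γz sinβ cosβ].
γz = 18.6·5.7 = 106.02 kN/m²
Numerator = 9.0 + 106.02·cos²28.2°·tan22.3° = 9.0 + 106.02·0.7767·0.4101 = 42.772 kPa
Denominator = 106.02·sin28.2°·cos28.2° = 106.02·0.4726·0.8813 = 44.153 kPa
FS = 42.772 / 44.153 = 0.969

FS = 0.97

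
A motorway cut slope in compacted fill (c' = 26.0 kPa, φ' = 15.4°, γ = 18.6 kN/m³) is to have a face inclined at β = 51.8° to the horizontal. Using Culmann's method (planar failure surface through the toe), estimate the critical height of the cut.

Culmann's analysis gives the critical failure plane at α_cr = (β + φ')/2 = (51.8 + 15.4)/2 = 33.6°, and the critical height
H_c = (4c'/γ) · sinβ cosφ' / [1 − cos(β − φ')]
    = (4·26.0/18.6) · sin51.8°·cos15.4° / [1 − cos(36.4°)]
    = 5.591 · 0.7859·0.9641 / [1 − 0.8049]
    = 5.591 · 0.7576 / 0.1951
    = 21.71 m

H_c = 21.71 m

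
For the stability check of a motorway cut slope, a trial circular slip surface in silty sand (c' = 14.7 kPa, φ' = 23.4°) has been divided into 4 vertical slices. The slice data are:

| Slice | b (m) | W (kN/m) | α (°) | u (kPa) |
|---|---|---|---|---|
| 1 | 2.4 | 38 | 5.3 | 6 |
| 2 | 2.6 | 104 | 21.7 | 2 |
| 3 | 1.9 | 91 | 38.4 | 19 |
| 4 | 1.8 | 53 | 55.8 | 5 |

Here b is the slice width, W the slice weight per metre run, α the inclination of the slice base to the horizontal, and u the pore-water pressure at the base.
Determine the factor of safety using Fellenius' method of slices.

FS = 1.59

Ordinary method of slices: FS = Σ[c'·Δl_i + (W_i cosα_i − u_i·Δl_i)·tanφ'] / Σ W_i sinα_i, with Δl_i = b_i / cosα_i.
Slice 1: Δl = 2.4/cos5.3° = 2.410 m; N'_1 = 38·cos5.3° − 6·2.410 = 23.4; c'Δl = 35.43; W sinα = 3.5
Slice 2: Δl = 2.6/cos21.7° = 2.798 m; N'_2 = 104·cos21.7° − 2·2.798 = 91.0; c'Δl = 41.14; W sinα = 38.5
Slice 3: Δl = 1.9/cos38.4° = 2.424 m; N'_3 = 91·cos38.4° − 19·2.424 = 25.3; c'Δl = 35.64; W sinα = 56.5
Slice 4: Δl = 1.8/cos55.8° = 3.202 m; N'_4 = 53·cos55.8° − 5·3.202 = 13.8; c'Δl = 47.07; W sinα = 43.8
Σc'Δl = 159.3 kN/m; ΣN' = 153.4 kN/m; ΣW sinα = 142.3 kN/m
Resisting = 159.3 + 153.4·tan23.4° = 159.3 + 66.4 = 225.7 kN/m
FS = 225.7 / 142.3 = 1.586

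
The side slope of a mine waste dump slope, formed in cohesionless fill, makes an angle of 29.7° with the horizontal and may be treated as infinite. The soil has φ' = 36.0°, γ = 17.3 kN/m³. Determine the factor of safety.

For a dry cohesionless infinite slope the factor of safety is FS = tanφ' / tanβ.
FS = tan36.0° / tan29.7° = 0.7265 / 0.5704 = 1.274

FS = 1.27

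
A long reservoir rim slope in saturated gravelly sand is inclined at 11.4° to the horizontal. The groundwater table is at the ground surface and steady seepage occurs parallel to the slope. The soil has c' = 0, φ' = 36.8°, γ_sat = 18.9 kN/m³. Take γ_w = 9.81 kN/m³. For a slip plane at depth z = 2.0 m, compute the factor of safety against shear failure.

With seepage parallel to the slope and the water table at the surface, the effective normal stress on the slip plane uses the buoyant unit weight γ' = γ_sat − γ_w while the driving shear stress uses γ_sat:
FS = [c' + γ' z cos²β tanφ'] / [γ_sat z sinβ cosβ]
(For c' = 0 this reduces to FS = (γ'/γ_sat)·tanφ'/tanβ.)
γ' = 18.9 − 9.81 = 9.09 kN/m³
Numerator = 0.0 + 9.09·2.0·cos²11.4°·tan36.8° = 0.0 + 9.09·2.0·0.9609·0.7481 = 13.069 kPa
Denominator = 18.9·2.0·sin11.4°·cos11.4° = 18.9·2.0·0.1977·0.9803 = 7.324 kPa
FS = 13.069 / 7.324 = 1.784

FS = 1.78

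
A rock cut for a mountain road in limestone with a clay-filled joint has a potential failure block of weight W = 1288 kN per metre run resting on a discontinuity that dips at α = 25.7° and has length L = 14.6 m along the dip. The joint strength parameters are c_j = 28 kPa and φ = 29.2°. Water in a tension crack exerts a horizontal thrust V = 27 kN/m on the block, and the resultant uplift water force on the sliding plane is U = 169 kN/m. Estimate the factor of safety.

FS = 1.64

Resolving the block weight along and normal to the plane and applying the Mohr–Coulomb strength on the joint:
N' = W cosα − U − V sinα = 1288·cos25.7° − 169 − 27·sin25.7° = 979.9 kN/m
Driving force T = W sinα + V cosα = 1288·sin25.7° + 27·cos25.7° = 582.9 kN/m
Resisting force R = c_j·L + N'·tanφ = 28·14.6 + 979.9·tan29.2° = 408.8 + 547.6 = 956.4 kN/m
FS = R / T = 956.4 / 582.9 = 1.641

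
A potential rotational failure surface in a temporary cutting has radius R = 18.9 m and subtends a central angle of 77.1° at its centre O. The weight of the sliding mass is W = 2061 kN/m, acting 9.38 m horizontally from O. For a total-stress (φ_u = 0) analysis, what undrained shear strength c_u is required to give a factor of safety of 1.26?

FS = c_u·L_a·R / (W·d), so c_u = FS·W·d / (L_a·R).
Arc length L_a = R·θ = 18.9·(77.1°·π/180) = 18.9·1.3456 = 25.43 m
c_u = 1.26·2061·9.38 / (25.43·18.9) = 24358.5 / 480.68 = 50.68 kPa

c_u = 50.7 kPa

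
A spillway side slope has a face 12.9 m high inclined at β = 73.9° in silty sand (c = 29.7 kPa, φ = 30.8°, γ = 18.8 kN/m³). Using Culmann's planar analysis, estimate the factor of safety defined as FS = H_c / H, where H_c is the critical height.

H_c = (4c/γ) · sinβ cosφ / [1 − cos(β − φ)]
    = (4·29.7/18.8) · sin73.9°·cos30.8° / [1 − cos43.1°]
    = 6.319 · 0.8253 / 0.2698 = 19.33 m
FS = H_c / H = 19.33 / 12.9 = 1.498

FS = 1.50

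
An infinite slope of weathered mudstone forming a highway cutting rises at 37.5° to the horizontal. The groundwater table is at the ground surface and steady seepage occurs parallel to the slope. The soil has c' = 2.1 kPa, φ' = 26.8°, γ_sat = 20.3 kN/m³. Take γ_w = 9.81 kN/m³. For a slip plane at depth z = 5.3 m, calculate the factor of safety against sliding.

With seepage parallel to the slope and the water table at the surface, the effective normal stress on the slip plane uses the buoyant unit weight γ' = γ_sat − γ_w while the driving shear stress uses γ_sat:
FS = [c' + γ' z cos²β tanφ'] / [γ_sat z sinβ cosβ]
γ' = 20.3 − 9.81 = 10.49 kN/m³
Numerator = 2.1 + 10.49·5.3·cos²37.5°·tan26.8° = 2.1 + 10.49·5.3·0.6294·0.5051 = 19.776 kPa
Denominator = 20.3·5.3·sin37.5°·cos37.5° = 20.3·5.3·0.6088·0.7934 = 51.962 kPa
FS = 19.776 / 51.962 = 0.381

FS = 0.38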